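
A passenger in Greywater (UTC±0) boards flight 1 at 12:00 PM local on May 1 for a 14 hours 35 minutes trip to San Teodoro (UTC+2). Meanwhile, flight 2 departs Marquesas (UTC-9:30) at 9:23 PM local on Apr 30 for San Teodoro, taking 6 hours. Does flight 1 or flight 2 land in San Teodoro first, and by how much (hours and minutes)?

the second, by 13 hours 42 minutes

Flight 1 departs at 12:00 PM UTC (May 1).
+14 hours and 35 minutes → arrive 2:35 AM UTC on May 2.
Flight 2 in UTC: 9:23 PM + 9:30 = 6:53 AM on May 1.
+6 hours → arrive 12:53 PM UTC on May 1.
Flight 2 lands earlier by 13 hours 42 minutes.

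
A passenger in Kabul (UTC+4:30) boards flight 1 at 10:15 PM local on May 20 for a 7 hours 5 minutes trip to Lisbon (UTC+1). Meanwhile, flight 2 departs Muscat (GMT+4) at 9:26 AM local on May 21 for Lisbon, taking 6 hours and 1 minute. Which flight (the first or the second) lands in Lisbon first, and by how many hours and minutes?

the first, by 10 hours 37 minutes

Flight 1 in UTC: 10:15 PM − 4:30 = 5:45 PM on May 20.
+7 hours 5 minutes → arrive 12:50 AM UTC on May 21.
Flight 2 in UTC: 9:26 AM − 4:00 = 5:26 AM on May 21.
+6 hours and 1 minute → arrive 11:27 AM UTC on May 21.
Flight 1 lands earlier by 10 hours 37 minutes.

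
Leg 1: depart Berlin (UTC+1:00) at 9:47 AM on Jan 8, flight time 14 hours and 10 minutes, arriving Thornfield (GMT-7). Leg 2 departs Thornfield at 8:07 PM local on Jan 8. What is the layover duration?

Convert departure to UTC: 9:47 AM − 1:00 = 8:47 AM UTC on Jan 8.
Add 14 hours and 10 minutes flight time → 10:57 PM UTC.
Thornfield is UTC−7:00, so local arrival = 10:57 PM − 7:00 = 3:57 PM on Jan 8.
Layover = 8:07 PM − 3:57 PM = 4 hours 10 minutes.

4 hours 10 minutes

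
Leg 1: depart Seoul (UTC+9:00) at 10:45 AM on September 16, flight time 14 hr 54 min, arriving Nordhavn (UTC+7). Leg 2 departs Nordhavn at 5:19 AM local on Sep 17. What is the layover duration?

5 hours 40 minutes

Convert departure to UTC: 10:45 AM − 9:00 = 1:45 AM UTC on Sep 16.
Add 14 hours 54 minutes flight time → 4:39 PM UTC.
Nordhavn is UTC+7:00, so local arrival = 4:39 PM + 7:00 = 11:39 PM on Sep 16.
Layover = 5:19 AM − 11:39 PM (+1 day) = 5 hours 40 minutes.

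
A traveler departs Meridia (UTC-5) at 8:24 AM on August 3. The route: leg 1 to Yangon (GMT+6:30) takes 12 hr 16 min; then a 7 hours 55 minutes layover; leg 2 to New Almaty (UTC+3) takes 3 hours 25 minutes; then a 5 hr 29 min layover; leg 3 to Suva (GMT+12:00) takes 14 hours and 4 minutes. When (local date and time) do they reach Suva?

Convert departure to UTC: 8:24 AM + 5:00 = 1:24 PM UTC on Aug 3.
Add 12 hours 16 minutes leg 1 → 1:40 AM UTC (Aug 4).
Add 7 hours 55 minutes layover in Yangon → 9:35 AM UTC.
Add 3 hours 25 minutes leg 2 → 1:00 PM UTC.
Add 5 hours and 29 minutes layover in New Almaty → 6:29 PM UTC.
Add 14 hours 4 minutes leg 3 → 8:33 AM UTC (Aug 5).
Suva is UTC+12:00, so local arrival = 8:33 AM + 12:00 = 8:33 PM on Aug 5.

8:33 PM on Aug 5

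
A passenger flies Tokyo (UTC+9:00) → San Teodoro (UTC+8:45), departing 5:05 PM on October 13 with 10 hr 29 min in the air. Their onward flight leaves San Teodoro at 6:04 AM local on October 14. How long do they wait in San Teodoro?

2 hours 45 minutes

Convert departure to UTC: 5:05 PM − 9:00 = 8:05 AM UTC on Oct 13.
Add 10 hours 29 minutes flight time → 6:34 PM UTC.
San Teodoro is UTC+8:45, so local arrival = 6:34 PM + 8:45 = 3:19 AM on Oct 14.
Layover = 6:04 AM − 3:19 AM = 2 hours 45 minutes.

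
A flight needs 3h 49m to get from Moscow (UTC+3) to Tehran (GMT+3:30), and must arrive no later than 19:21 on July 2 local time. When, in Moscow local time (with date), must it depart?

Target arrival in UTC: 19:21 − 3:30 = 15:51 on Jul 2.
Subtract 3 hours and 49 minutes → departure 12:02 UTC on Jul 2.
Moscow is UTC+3:00: 12:02 + 3:00 = 15:02 on Jul 2.

15:02 on Jul 2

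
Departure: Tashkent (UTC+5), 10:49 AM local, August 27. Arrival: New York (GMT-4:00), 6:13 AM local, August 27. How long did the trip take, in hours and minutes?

New York is 9:00 behind Tashkent.
Clock-face elapsed time (ignoring zones) is −4 hours 36 minutes.
Actual elapsed = −4 hours 36 minutes + 9:00 = 4 hours 24 minutes.

4 hours 24 minutes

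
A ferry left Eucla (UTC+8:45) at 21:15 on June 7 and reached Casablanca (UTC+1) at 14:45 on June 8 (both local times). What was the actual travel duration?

25 hours 15 minutes

Departure in UTC: 21:15 − 8:45 = 12:30 on Jun 7.
Arrival in UTC: 14:45 − 1:00 = 13:45 on Jun 8.
Elapsed = 13:45 − 12:30 (+1 day) = 25 hours 15 minutes.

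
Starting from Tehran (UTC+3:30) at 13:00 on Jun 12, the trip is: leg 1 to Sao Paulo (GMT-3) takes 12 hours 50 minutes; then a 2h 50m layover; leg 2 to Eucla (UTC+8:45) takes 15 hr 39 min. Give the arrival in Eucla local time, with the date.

01:34 on June 14

Convert departure to UTC: 13:00 − 3:30 = 09:30 UTC on Jun 12.
Add 12 hours and 50 minutes leg 1 → 22:20 UTC.
Add 2 hours 50 minutes layover in Sao Paulo → 01:10 UTC (Jun 13).
Add 15 hours 39 minutes leg 2 → 16:49 UTC.
Eucla is UTC+8:45, so local arrival = 16:49 + 8:45 = 01:34 on Jun 14.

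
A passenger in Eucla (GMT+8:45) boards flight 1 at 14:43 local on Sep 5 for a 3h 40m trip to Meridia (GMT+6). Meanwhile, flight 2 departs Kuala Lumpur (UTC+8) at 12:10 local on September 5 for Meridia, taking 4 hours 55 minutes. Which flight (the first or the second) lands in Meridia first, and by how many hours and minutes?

the second, by 33 minutes

Flight 1 in UTC: 14:43 − 8:45 = 05:58 on Sep 5.
+3 hours and 40 minutes → arrive 09:38 UTC on Sep 5.
Flight 2 in UTC: 12:10 − 8:00 = 04:10 on Sep 5.
+4 hours 55 minutes → arrive 09:05 UTC on Sep 5.
Flight 2 lands earlier by 33 minutes.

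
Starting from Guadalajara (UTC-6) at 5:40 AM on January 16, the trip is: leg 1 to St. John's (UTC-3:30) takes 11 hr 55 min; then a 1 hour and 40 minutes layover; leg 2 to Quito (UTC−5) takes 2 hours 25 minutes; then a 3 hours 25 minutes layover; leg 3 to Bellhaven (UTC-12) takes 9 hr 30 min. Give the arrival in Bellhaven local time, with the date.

4:35 AM on Jan 17

Convert departure to UTC: 5:40 AM + 6:00 = 11:40 AM UTC on Jan 16.
Add 11 hours and 55 minutes leg 1 → 11:35 PM UTC.
Add 1 hour 40 minutes layover in St. John's → 1:15 AM UTC (Jan 17).
Add 2 hours and 25 minutes leg 2 → 3:40 AM UTC.
Add 3 hours 25 minutes layover in Quito → 7:05 AM UTC.
Add 9 hours and 30 minutes leg 3 → 4:35 PM UTC.
Bellhaven is UTC−12:00, so local arrival = 4:35 PM − 12:00 = 4:35 AM on Jan 17.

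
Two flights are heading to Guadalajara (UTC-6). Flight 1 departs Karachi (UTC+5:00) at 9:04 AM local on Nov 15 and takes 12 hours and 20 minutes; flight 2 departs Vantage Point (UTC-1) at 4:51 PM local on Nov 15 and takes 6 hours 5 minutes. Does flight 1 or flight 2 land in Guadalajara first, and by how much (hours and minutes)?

Flight 1 in UTC: 9:04 AM − 5:00 = 4:04 AM on Nov 15.
+12 hours and 20 minutes → arrive 4:24 PM UTC on Nov 15.
Flight 2 in UTC: 4:51 PM + 1:00 = 5:51 PM on Nov 15.
+6 hours 5 minutes → arrive 11:56 PM UTC on Nov 15.
Flight 1 lands earlier by 7 hours 32 minutes.

the first, by 7 hours 32 minutes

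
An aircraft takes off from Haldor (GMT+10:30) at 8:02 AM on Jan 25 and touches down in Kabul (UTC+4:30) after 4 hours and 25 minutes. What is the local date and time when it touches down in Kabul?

6:27 AM on Jan 25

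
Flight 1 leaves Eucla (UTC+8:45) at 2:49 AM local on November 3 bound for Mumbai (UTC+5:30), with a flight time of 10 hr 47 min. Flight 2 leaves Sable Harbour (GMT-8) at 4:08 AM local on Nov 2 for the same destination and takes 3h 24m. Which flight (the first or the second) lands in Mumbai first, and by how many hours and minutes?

Flight 1 in UTC: 2:49 AM − 8:45 = 6:04 PM on Nov 2.
+10 hours and 47 minutes → arrive 4:51 AM UTC on Nov 3.
Flight 2 in UTC: 4:08 AM + 8:00 = 12:08 PM on Nov 2.
+3 hours and 24 minutes → arrive 3:32 PM UTC on Nov 2.
Flight 2 lands earlier by 13 hours 19 minutes.

the second, by 13 hours 19 minutes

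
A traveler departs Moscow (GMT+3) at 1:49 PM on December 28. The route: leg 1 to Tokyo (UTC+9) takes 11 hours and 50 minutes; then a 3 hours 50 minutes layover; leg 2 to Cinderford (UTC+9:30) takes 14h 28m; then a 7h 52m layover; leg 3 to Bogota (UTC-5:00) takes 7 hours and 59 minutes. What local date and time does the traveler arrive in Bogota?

3:48 AM on December 30

Convert departure to UTC: 1:49 PM − 3:00 = 10:49 AM UTC on Dec 28.
Add 11 hours 50 minutes leg 1 → 10:39 PM UTC.
Add 3 hours and 50 minutes layover in Tokyo → 2:29 AM UTC (Dec 29).
Add 14 hours and 28 minutes leg 2 → 4:57 PM UTC.
Add 7 hours 52 minutes layover in Cinderford → 12:49 AM UTC (Dec 30).
Add 7 hours 59 minutes leg 3 → 8:48 AM UTC.
Bogota is UTC−5:00, so local arrival = 8:48 AM − 5:00 = 3:48 AM on Dec 30.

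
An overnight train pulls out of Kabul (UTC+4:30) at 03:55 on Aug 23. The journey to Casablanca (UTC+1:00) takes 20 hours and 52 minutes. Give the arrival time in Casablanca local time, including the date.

Convert departure to UTC: 03:55 − 4:30 = 23:25 UTC on Aug 22.
Add 20 hours 52 minutes travel time → 20:17 UTC (Aug 23).
Casablanca is UTC+1:00, so local arrival = 20:17 + 1:00 = 21:17 on Aug 23.

21:17 on August 23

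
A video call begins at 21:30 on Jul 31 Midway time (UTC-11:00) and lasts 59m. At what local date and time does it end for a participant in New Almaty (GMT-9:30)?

23:59 on July 31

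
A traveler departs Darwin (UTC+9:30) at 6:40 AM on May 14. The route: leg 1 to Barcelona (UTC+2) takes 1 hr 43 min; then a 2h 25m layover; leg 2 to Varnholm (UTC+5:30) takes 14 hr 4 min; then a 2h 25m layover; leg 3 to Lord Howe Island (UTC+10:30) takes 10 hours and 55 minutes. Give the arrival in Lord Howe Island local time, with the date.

3:12 PM on May 15

Convert departure to UTC: 6:40 AM − 9:30 = 9:10 PM UTC on May 13.
Add 1 hour 43 minutes leg 1 → 10:53 PM UTC.
Add 2 hours 25 minutes layover in Barcelona → 1:18 AM UTC (May 14).
Add 14 hours and 4 minutes leg 2 → 3:22 PM UTC.
Add 2 hours 25 minutes layover in Varnholm → 5:47 PM UTC.
Add 10 hours and 55 minutes leg 3 → 4:42 AM UTC (May 15).
Lord Howe Island is UTC+10:30, so local arrival = 4:42 AM + 10:30 = 3:12 PM on May 15.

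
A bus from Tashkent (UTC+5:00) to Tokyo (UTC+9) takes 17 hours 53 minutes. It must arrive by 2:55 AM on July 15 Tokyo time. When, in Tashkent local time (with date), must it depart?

Target arrival in UTC: 2:55 AM − 9:00 = 5:55 PM on Jul 14.
Subtract 17 hours 53 minutes → departure 12:02 AM UTC on Jul 14.
Tashkent is UTC+5:00: 12:02 AM + 5:00 = 5:02 AM on Jul 14.

5:02 AM on July 14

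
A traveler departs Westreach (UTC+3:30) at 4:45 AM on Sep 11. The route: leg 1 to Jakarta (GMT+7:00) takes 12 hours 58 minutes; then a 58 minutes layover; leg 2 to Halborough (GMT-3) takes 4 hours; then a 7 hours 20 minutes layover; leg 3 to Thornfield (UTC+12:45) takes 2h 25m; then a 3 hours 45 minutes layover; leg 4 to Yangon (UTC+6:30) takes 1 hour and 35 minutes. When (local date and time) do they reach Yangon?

4:46 PM on September 12

Convert departure to UTC: 4:45 AM − 3:30 = 1:15 AM UTC on Sep 11.
Add 12 hours 58 minutes leg 1 → 2:13 PM UTC.
Add 58 minutes layover in Jakarta → 3:11 PM UTC.
Add 4 hours leg 2 → 7:11 PM UTC.
Add 7 hours 20 minutes layover in Halborough → 2:31 AM UTC (Sep 12).
Add 2 hours 25 minutes leg 3 → 4:56 AM UTC.
Add 3 hours 45 minutes layover in Thornfield → 8:41 AM UTC.
Add 1 hour and 35 minutes leg 4 → 10:16 AM UTC.
Yangon is UTC+6:30, so local arrival = 10:16 AM + 6:30 = 4:46 PM on Sep 12.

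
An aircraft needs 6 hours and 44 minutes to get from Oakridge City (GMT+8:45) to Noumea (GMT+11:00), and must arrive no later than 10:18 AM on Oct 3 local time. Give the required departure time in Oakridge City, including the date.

1:19 AM on October 3

Target arrival in UTC: 10:18 AM − 11:00 = 11:18 PM on Oct 2.
Subtract 6 hours 44 minutes → departure 4:34 PM UTC on Oct 2.
Oakridge City is UTC+8:45: 4:34 PM + 8:45 = 1:19 AM on Oct 3.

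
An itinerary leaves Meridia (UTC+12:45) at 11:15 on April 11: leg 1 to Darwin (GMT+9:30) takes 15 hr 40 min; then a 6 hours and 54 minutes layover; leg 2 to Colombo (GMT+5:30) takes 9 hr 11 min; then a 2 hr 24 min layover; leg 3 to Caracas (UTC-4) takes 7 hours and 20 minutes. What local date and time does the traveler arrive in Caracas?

11:59 on April 12

Convert departure to UTC: 11:15 − 12:45 = 22:30 UTC on Apr 10.
Add 15 hours and 40 minutes leg 1 → 14:10 UTC (Apr 11).
Add 6 hours and 54 minutes layover in Darwin → 21:04 UTC.
Add 9 hours and 11 minutes leg 2 → 06:15 UTC (Apr 12).
Add 2 hours 24 minutes layover in Colombo → 08:39 UTC.
Add 7 hours and 20 minutes leg 3 → 15:59 UTC.
Caracas is UTC−4:00, so local arrival = 15:59 − 4:00 = 11:59 on Apr 12.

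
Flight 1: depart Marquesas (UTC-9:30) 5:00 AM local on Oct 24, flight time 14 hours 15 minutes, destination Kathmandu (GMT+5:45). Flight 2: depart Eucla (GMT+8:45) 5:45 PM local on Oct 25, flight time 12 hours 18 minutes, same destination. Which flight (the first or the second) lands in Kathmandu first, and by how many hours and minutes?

the first, by 16 hours 33 minutes

Flight 1 in UTC: 5:00 AM + 9:30 = 2:30 PM on Oct 24.
+14 hours and 15 minutes → arrive 4:45 AM UTC on Oct 25.
Flight 2 in UTC: 5:45 PM − 8:45 = 9:00 AM on Oct 25.
+12 hours 18 minutes → arrive 9:18 PM UTC on Oct 25.
Flight 1 lands earlier by 16 hours 33 minutes.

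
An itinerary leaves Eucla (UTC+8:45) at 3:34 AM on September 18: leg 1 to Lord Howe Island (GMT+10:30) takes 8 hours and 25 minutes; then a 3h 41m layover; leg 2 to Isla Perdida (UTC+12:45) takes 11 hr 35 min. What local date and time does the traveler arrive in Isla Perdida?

7:15 AM on September 19

Convert departure to UTC: 3:34 AM − 8:45 = 6:49 PM UTC on Sep 17.
Add 8 hours and 25 minutes leg 1 → 3:14 AM UTC (Sep 18).
Add 3 hours 41 minutes layover in Lord Howe Island → 6:55 AM UTC.
Add 11 hours 35 minutes leg 2 → 6:30 PM UTC.
Isla Perdida is UTC+12:45, so local arrival = 6:30 PM + 12:45 = 7:15 AM on Sep 19.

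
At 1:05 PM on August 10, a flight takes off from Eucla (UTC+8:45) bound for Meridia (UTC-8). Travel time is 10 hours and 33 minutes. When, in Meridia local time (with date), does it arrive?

6:53 AM on August 10

Convert departure to UTC: 1:05 PM − 8:45 = 4:20 AM UTC on Aug 10.
Add 10 hours 33 minutes travel time → 2:53 PM UTC.
Meridia is UTC−8:00, so local arrival = 2:53 PM − 8:00 = 6:53 AM on Aug 10.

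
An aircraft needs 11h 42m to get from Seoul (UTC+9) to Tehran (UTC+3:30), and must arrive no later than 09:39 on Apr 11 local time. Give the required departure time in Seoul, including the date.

03:27 on April 11

Target arrival in UTC: 09:39 − 3:30 = 06:09 on Apr 11.
Subtract 11 hours and 42 minutes → departure 18:27 UTC on Apr 10.
Seoul is UTC+9:00: 18:27 + 9:00 = 03:27 on Apr 11.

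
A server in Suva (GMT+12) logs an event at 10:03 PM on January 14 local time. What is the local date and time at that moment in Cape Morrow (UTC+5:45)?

In UTC: 10:03 PM − 12:00 = 10:03 AM on Jan 14.
Cape Morrow is UTC+5:45: 10:03 AM + 5:45 = 3:48 PM on Jan 14.

3:48 PM on January 14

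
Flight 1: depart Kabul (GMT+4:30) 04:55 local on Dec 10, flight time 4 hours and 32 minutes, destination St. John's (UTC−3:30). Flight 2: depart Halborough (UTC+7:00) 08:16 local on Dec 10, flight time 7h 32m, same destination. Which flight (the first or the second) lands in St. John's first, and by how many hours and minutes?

the first, by 3 hours 51 minutes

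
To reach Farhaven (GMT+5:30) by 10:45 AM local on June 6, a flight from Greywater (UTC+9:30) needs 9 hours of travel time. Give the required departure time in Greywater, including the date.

5:45 AM on Jun 6

Target arrival in UTC: 10:45 AM − 5:30 = 5:15 AM on Jun 6.
Subtract 9 hours → departure 8:15 PM UTC on Jun 5.
Greywater is UTC+9:30: 8:15 PM + 9:30 = 5:45 AM on Jun 6.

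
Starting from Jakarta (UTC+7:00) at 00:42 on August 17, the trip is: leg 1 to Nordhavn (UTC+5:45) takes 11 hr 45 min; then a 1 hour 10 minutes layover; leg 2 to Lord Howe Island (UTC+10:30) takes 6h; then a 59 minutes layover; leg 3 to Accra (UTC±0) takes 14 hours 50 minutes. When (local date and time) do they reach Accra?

04:26 on Aug 18

Convert departure to UTC: 00:42 − 7:00 = 17:42 UTC on Aug 16.
Add 11 hours 45 minutes leg 1 → 05:27 UTC (Aug 17).
Add 1 hour and 10 minutes layover in Nordhavn → 06:37 UTC.
Add 6 hours leg 2 → 12:37 UTC.
Add 59 minutes layover in Lord Howe Island → 13:36 UTC.
Add 14 hours 50 minutes leg 3 → 04:26 UTC (Aug 18).
Accra is UTC+0, so local arrival is the same: 04:26 on Aug 18.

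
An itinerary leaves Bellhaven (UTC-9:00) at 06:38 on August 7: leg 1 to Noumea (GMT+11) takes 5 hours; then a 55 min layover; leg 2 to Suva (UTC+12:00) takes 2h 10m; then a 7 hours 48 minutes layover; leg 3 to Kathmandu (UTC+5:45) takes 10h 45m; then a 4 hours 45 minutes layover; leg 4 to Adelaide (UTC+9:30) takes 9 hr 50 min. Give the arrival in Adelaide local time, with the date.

18:21 on August 9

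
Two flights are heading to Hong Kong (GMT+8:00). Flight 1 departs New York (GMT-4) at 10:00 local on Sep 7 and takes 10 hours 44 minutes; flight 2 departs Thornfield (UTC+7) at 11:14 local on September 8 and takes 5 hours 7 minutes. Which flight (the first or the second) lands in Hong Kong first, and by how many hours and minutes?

Flight 1 in UTC: 10:00 + 4:00 = 14:00 on Sep 7.
+10 hours and 44 minutes → arrive 00:44 UTC on Sep 8.
Flight 2 in UTC: 11:14 − 7:00 = 04:14 on Sep 8.
+5 hours 7 minutes → arrive 09:21 UTC on Sep 8.
Flight 1 lands earlier by 8 hours 37 minutes.

the first, by 8 hours 37 minutes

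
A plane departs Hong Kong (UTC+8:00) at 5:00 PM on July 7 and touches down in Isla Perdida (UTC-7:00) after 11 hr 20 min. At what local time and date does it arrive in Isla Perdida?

1:20 PM on Jul 7

Convert departure to UTC: 5:00 PM − 8:00 = 9:00 AM UTC on Jul 7.
Add 11 hours and 20 minutes travel time → 8:20 PM UTC.
Isla Perdida is UTC−7:00, so local arrival = 8:20 PM − 7:00 = 1:20 PM on Jul 7.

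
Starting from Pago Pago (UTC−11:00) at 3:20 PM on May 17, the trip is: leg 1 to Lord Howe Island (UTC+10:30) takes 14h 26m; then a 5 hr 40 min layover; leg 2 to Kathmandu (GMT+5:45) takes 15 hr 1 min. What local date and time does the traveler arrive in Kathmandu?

7:12 PM on May 19

Convert departure to UTC: 3:20 PM + 11:00 = 2:20 AM UTC on May 18.
Add 14 hours 26 minutes leg 1 → 4:46 PM UTC.
Add 5 hours 40 minutes layover in Lord Howe Island → 10:26 PM UTC.
Add 15 hours and 1 minute leg 2 → 1:27 PM UTC (May 19).
Kathmandu is UTC+5:45, so local arrival = 1:27 PM + 5:45 = 7:12 PM on May 19.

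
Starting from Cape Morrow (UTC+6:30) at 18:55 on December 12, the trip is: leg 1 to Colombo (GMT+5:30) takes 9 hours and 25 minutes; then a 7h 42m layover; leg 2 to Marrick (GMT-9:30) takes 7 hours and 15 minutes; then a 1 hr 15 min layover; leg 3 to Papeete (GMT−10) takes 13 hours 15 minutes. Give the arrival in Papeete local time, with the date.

17:17 on December 13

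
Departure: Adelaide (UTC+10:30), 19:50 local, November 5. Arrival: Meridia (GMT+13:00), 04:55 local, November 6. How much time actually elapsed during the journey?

6 hours 35 minutes

Departure in UTC: 19:50 − 10:30 = 09:20 on Nov 5.
Arrival in UTC: 04:55 − 13:00 = 15:55 on Nov 5.
Elapsed = 15:55 − 09:20 = 6 hours 35 minutes.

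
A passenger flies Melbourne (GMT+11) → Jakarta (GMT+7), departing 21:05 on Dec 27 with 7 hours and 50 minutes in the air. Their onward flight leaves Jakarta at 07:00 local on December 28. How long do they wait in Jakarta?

6 hours 5 minutes

Convert departure to UTC: 21:05 − 11:00 = 10:05 UTC on Dec 27.
Add 7 hours and 50 minutes flight time → 17:55 UTC.
Jakarta is UTC+7:00, so local arrival = 17:55 + 7:00 = 00:55 on Dec 28.
Layover = 07:00 − 00:55 = 6 hours 5 minutes.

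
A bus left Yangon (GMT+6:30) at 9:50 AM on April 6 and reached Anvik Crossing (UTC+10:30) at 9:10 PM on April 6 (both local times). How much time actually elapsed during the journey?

Departure in UTC: 9:50 AM − 6:30 = 3:20 AM on Apr 6.
Arrival in UTC: 9:10 PM − 10:30 = 10:40 AM on Apr 6.
Elapsed = 10:40 AM − 3:20 AM = 7 hours 20 minutes.

7 hours 20 minutes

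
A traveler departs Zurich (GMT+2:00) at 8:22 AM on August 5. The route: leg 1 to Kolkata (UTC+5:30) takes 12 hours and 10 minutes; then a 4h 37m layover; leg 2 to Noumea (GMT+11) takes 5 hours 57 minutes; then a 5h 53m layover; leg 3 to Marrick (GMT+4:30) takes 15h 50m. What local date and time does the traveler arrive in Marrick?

7:19 AM on August 7

Convert departure to UTC: 8:22 AM − 2:00 = 6:22 AM UTC on Aug 5.
Add 12 hours 10 minutes leg 1 → 6:32 PM UTC.
Add 4 hours 37 minutes layover in Kolkata → 11:09 PM UTC.
Add 5 hours and 57 minutes leg 2 → 5:06 AM UTC (Aug 6).
Add 5 hours and 53 minutes layover in Noumea → 10:59 AM UTC.
Add 15 hours 50 minutes leg 3 → 2:49 AM UTC (Aug 7).
Marrick is UTC+4:30, so local arrival = 2:49 AM + 4:30 = 7:19 AM on Aug 7.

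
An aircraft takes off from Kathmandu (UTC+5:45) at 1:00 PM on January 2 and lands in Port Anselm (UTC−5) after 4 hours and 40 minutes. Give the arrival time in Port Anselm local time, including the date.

6:55 AM on January 2

Convert departure to UTC: 1:00 PM − 5:45 = 7:15 AM UTC on Jan 2.
Add 4 hours 40 minutes travel time → 11:55 AM UTC.
Port Anselm is UTC−5:00, so local arrival = 11:55 AM − 5:00 = 6:55 AM on Jan 2.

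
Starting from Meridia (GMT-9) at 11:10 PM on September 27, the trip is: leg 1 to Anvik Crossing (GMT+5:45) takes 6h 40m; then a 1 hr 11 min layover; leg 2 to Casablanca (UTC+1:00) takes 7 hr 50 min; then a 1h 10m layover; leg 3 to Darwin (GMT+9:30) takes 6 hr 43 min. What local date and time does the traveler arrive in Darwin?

Convert departure to UTC: 11:10 PM + 9:00 = 8:10 AM UTC on Sep 28.
Add 6 hours 40 minutes leg 1 → 2:50 PM UTC.
Add 1 hour and 11 minutes layover in Anvik Crossing → 4:01 PM UTC.
Add 7 hours 50 minutes leg 2 → 11:51 PM UTC.
Add 1 hour and 10 minutes layover in Casablanca → 1:01 AM UTC (Sep 29).
Add 6 hours 43 minutes leg 3 → 7:44 AM UTC.
Darwin is UTC+9:30, so local arrival = 7:44 AM + 9:30 = 5:14 PM on Sep 29.

5:14 PM on September 29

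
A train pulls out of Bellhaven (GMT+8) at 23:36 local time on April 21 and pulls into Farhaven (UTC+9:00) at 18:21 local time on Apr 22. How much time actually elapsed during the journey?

Departure in UTC: 23:36 − 8:00 = 15:36 on Apr 21.
Arrival in UTC: 18:21 − 9:00 = 09:21 on Apr 22.
Elapsed = 09:21 − 15:36 (+1 day) = 17 hours 45 minutes.

17 hours 45 minutes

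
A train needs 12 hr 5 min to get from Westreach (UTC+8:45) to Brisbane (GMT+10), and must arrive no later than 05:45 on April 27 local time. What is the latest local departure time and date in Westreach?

Target arrival in UTC: 05:45 − 10:00 = 19:45 on Apr 26.
Subtract 12 hours 5 minutes → departure 07:40 UTC on Apr 26.
Westreach is UTC+8:45: 07:40 + 8:45 = 16:25 on Apr 26.

16:25 on Apr 26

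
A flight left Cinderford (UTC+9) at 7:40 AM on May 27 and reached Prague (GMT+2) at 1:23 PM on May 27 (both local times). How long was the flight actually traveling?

12 hours 43 minutes

Departure in UTC: 7:40 AM − 9:00 = 10:40 PM on May 26.
Arrival in UTC: 1:23 PM − 2:00 = 11:23 AM on May 27.
Elapsed = 11:23 AM − 10:40 PM (+1 day) = 12 hours 43 minutes.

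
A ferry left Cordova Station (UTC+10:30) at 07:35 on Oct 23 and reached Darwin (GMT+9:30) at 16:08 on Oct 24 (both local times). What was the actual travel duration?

33 hours 33 minutes

Darwin is 1:00 behind Cordova Station.
Clock-face elapsed time (ignoring zones) is 32 hours 33 minutes.
Actual elapsed = 32 hours 33 minutes + 1:00 = 33 hours 33 minutes.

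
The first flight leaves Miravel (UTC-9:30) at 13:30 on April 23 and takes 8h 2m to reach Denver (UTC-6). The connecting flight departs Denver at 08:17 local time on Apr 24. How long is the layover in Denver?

7 hours 15 minutes

Convert departure to UTC: 13:30 + 9:30 = 23:00 UTC on Apr 23.
Add 8 hours and 2 minutes flight time → 07:02 UTC (Apr 24).
Denver is UTC−6:00, so local arrival = 07:02 − 6:00 = 01:02 on Apr 24.
Layover = 08:17 − 01:02 = 7 hours 15 minutes.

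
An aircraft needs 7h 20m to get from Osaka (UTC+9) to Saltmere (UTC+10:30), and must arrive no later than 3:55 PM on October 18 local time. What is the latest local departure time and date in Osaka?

7:05 AM on October 18

Target arrival in UTC: 3:55 PM − 10:30 = 5:25 AM on Oct 18.
Subtract 7 hours 20 minutes → departure 10:05 PM UTC on Oct 17.
Osaka is UTC+9:00: 10:05 PM + 9:00 = 7:05 AM on Oct 18.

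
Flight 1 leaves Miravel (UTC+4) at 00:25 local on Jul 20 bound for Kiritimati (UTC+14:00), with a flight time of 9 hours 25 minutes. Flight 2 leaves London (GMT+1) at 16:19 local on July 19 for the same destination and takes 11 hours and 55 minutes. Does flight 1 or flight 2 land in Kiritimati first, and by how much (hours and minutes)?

Flight 1 in UTC: 00:25 − 4:00 = 20:25 on Jul 19.
+9 hours 25 minutes → arrive 05:50 UTC on Jul 20.
Flight 2 in UTC: 16:19 − 1:00 = 15:19 on Jul 19.
+11 hours 55 minutes → arrive 03:14 UTC on Jul 20.
Flight 2 lands earlier by 2 hours 36 minutes.

the second, by 2 hours 36 minutes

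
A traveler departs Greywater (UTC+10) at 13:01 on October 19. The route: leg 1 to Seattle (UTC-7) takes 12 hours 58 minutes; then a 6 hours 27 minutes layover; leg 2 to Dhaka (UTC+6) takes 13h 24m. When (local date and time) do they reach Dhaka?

Convert departure to UTC: 13:01 − 10:00 = 03:01 UTC on Oct 19.
Add 12 hours 58 minutes leg 1 → 15:59 UTC.
Add 6 hours 27 minutes layover in Seattle → 22:26 UTC.
Add 13 hours and 24 minutes leg 2 → 11:50 UTC (Oct 20).
Dhaka is UTC+6:00, so local arrival = 11:50 + 6:00 = 17:50 on Oct 20.

17:50 on Oct 20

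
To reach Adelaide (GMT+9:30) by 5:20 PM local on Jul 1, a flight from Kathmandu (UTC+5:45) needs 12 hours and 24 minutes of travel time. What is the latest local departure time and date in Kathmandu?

1:11 AM on July 1

Target arrival in UTC: 5:20 PM − 9:30 = 7:50 AM on Jul 1.
Subtract 12 hours 24 minutes → departure 7:26 PM UTC on Jun 30.
Kathmandu is UTC+5:45: 7:26 PM + 5:45 = 1:11 AM on Jul 1.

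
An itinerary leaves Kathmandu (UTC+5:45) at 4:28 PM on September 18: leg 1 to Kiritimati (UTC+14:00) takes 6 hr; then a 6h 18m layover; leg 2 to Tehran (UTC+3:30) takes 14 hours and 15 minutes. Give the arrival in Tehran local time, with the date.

4:46 PM on September 19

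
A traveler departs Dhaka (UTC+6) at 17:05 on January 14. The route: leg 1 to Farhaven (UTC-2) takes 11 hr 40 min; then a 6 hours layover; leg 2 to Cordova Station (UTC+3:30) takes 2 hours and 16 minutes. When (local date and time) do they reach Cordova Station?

Convert departure to UTC: 17:05 − 6:00 = 11:05 UTC on Jan 14.
Add 11 hours 40 minutes leg 1 → 22:45 UTC.
Add 6 hours layover in Farhaven → 04:45 UTC (Jan 15).
Add 2 hours 16 minutes leg 2 → 07:01 UTC.
Cordova Station is UTC+3:30, so local arrival = 07:01 + 3:30 = 10:31 on Jan 15.

10:31 on Jan 15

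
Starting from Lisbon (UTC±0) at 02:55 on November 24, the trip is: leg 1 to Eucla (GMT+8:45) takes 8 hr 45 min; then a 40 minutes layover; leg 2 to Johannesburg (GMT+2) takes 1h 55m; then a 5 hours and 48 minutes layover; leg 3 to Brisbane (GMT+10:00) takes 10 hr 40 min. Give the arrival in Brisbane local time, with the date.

Lisbon is at UTC+0, so departure is already 02:55 UTC on Nov 24.
Add 8 hours and 45 minutes leg 1 → 11:40 UTC.
Add 40 minutes layover in Eucla → 12:20 UTC.
Add 1 hour and 55 minutes leg 2 → 14:15 UTC.
Add 5 hours 48 minutes layover in Johannesburg → 20:03 UTC.
Add 10 hours 40 minutes leg 3 → 06:43 UTC (Nov 25).
Brisbane is UTC+10:00, so local arrival = 06:43 + 10:00 = 16:43 on Nov 25.

16:43 on Nov 25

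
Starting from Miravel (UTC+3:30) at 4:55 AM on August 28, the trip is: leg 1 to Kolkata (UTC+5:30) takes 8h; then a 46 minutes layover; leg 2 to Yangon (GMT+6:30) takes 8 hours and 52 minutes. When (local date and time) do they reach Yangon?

1:33 AM on Aug 29

Convert departure to UTC: 4:55 AM − 3:30 = 1:25 AM UTC on Aug 28.
Add 8 hours leg 1 → 9:25 AM UTC.
Add 46 minutes layover in Kolkata → 10:11 AM UTC.
Add 8 hours and 52 minutes leg 2 → 7:03 PM UTC.
Yangon is UTC+6:30, so local arrival = 7:03 PM + 6:30 = 1:33 AM on Aug 29.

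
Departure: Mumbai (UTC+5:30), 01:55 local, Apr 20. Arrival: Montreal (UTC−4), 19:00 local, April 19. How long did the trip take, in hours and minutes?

2 hours 35 minutes

Departure in UTC: 01:55 − 5:30 = 20:25 on Apr 19.
Arrival in UTC: 19:00 + 4:00 = 23:00 on Apr 19.
Elapsed = 23:00 − 20:25 = 2 hours 35 minutes.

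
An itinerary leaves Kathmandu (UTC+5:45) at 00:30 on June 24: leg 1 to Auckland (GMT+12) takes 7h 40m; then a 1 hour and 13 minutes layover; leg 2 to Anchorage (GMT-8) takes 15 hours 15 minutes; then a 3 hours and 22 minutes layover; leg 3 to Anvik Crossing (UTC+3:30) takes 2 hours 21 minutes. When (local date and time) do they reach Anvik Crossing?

Convert departure to UTC: 00:30 − 5:45 = 18:45 UTC on Jun 23.
Add 7 hours and 40 minutes leg 1 → 02:25 UTC (Jun 24).
Add 1 hour and 13 minutes layover in Auckland → 03:38 UTC.
Add 15 hours 15 minutes leg 2 → 18:53 UTC.
Add 3 hours and 22 minutes layover in Anchorage → 22:15 UTC.
Add 2 hours 21 minutes leg 3 → 00:36 UTC (Jun 25).
Anvik Crossing is UTC+3:30, so local arrival = 00:36 + 3:30 = 04:06 on Jun 25.

04:06 on June 25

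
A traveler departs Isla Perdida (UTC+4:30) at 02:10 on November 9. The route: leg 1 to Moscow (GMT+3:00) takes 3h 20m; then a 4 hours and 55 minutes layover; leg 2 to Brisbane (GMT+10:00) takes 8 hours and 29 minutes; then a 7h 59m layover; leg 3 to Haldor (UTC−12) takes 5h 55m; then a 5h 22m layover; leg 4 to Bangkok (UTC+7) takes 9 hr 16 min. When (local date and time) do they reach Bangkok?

01:56 on November 11

Convert departure to UTC: 02:10 − 4:30 = 21:40 UTC on Nov 8.
Add 3 hours and 20 minutes leg 1 → 01:00 UTC (Nov 9).
Add 4 hours and 55 minutes layover in Moscow → 05:55 UTC.
Add 8 hours and 29 minutes leg 2 → 14:24 UTC.
Add 7 hours 59 minutes layover in Brisbane → 22:23 UTC.
Add 5 hours and 55 minutes leg 3 → 04:18 UTC (Nov 10).
Add 5 hours and 22 minutes layover in Haldor → 09:40 UTC.
Add 9 hours and 16 minutes leg 4 → 18:56 UTC.
Bangkok is UTC+7:00, so local arrival = 18:56 + 7:00 = 01:56 on Nov 11.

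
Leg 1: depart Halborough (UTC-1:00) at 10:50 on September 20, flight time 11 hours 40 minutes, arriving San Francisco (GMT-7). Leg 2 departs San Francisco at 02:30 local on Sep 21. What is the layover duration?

10 hours

Convert departure to UTC: 10:50 + 1:00 = 11:50 UTC on Sep 20.
Add 11 hours 40 minutes flight time → 23:30 UTC.
San Francisco is UTC−7:00, so local arrival = 23:30 − 7:00 = 16:30 on Sep 20.
Layover = 02:30 − 16:30 (+1 day) = 10 hours.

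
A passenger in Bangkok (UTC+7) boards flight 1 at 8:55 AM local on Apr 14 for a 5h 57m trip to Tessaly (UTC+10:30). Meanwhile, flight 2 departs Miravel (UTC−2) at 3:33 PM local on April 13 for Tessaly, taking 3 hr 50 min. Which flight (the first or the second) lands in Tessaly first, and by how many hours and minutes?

the second, by 10 hours 29 minutes

Flight 1 in UTC: 8:55 AM − 7:00 = 1:55 AM on Apr 14.
+5 hours 57 minutes → arrive 7:52 AM UTC on Apr 14.
Flight 2 in UTC: 3:33 PM + 2:00 = 5:33 PM on Apr 13.
+3 hours and 50 minutes → arrive 9:23 PM UTC on Apr 13.
Flight 2 lands earlier by 10 hours 29 minutes.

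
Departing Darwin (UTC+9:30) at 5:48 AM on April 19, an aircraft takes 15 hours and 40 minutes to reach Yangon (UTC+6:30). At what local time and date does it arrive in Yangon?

Convert departure to UTC: 5:48 AM − 9:30 = 8:18 PM UTC on Apr 18.
Add 15 hours and 40 minutes travel time → 11:58 AM UTC (Apr 19).
Yangon is UTC+6:30, so local arrival = 11:58 AM + 6:30 = 6:28 PM on Apr 19.

6:28 PM on April 19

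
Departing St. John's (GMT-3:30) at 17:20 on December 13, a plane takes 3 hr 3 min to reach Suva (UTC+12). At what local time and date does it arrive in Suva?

Convert departure to UTC: 17:20 + 3:30 = 20:50 UTC on Dec 13.
Add 3 hours and 3 minutes travel time → 23:53 UTC.
Suva is UTC+12:00, so local arrival = 23:53 + 12:00 = 11:53 on Dec 14.

11:53 on Dec 14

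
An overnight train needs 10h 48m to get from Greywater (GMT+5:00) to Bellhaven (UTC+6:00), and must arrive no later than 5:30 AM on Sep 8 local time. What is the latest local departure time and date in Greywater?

5:42 PM on September 7

Target arrival in UTC: 5:30 AM − 6:00 = 11:30 PM on Sep 7.
Subtract 10 hours 48 minutes → departure 12:42 PM UTC on Sep 7.
Greywater is UTC+5:00: 12:42 PM + 5:00 = 5:42 PM on Sep 7.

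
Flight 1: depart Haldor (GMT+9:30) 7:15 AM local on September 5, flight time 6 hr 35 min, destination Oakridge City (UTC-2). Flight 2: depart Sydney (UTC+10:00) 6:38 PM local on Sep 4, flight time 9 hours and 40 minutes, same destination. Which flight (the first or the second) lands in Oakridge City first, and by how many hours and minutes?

Flight 1 in UTC: 7:15 AM − 9:30 = 9:45 PM on Sep 4.
+6 hours and 35 minutes → arrive 4:20 AM UTC on Sep 5.
Flight 2 in UTC: 6:38 PM − 10:00 = 8:38 AM on Sep 4.
+9 hours 40 minutes → arrive 6:18 PM UTC on Sep 4.
Flight 2 lands earlier by 10 hours 2 minutes.

the second, by 10 hours 2 minutes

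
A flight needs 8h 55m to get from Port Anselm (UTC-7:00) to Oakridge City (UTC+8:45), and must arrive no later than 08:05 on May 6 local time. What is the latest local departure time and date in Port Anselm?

Target arrival in UTC: 08:05 − 8:45 = 23:20 on May 5.
Subtract 8 hours 55 minutes → departure 14:25 UTC on May 5.
Port Anselm is UTC−7:00: 14:25 − 7:00 = 07:25 on May 5.

07:25 on May 5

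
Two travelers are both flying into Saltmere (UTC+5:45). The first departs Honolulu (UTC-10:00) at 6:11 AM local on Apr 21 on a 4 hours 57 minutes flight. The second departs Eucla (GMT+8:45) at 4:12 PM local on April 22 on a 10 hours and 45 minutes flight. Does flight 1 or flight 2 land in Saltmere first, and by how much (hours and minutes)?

Flight 1 in UTC: 6:11 AM + 10:00 = 4:11 PM on Apr 21.
+4 hours and 57 minutes → arrive 9:08 PM UTC on Apr 21.
Flight 2 in UTC: 4:12 PM − 8:45 = 7:27 AM on Apr 22.
+10 hours and 45 minutes → arrive 6:12 PM UTC on Apr 22.
Flight 1 lands earlier by 21 hours 4 minutes.

the first, by 21 hours 4 minutes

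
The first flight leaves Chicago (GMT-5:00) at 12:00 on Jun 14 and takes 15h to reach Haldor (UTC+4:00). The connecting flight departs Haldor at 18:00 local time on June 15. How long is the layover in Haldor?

6 hours

Convert departure to UTC: 12:00 + 5:00 = 17:00 UTC on Jun 14.
Add 15 hours flight time → 08:00 UTC (Jun 15).
Haldor is UTC+4:00, so local arrival = 08:00 + 4:00 = 12:00 on Jun 15.
Layover = 18:00 − 12:00 = 6 hours.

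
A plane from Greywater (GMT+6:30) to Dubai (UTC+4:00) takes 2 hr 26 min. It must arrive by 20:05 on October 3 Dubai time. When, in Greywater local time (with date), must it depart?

20:09 on October 3

Target arrival in UTC: 20:05 − 4:00 = 16:05 on Oct 3.
Subtract 2 hours 26 minutes → departure 13:39 UTC on Oct 3.
Greywater is UTC+6:30: 13:39 + 6:30 = 20:09 on Oct 3.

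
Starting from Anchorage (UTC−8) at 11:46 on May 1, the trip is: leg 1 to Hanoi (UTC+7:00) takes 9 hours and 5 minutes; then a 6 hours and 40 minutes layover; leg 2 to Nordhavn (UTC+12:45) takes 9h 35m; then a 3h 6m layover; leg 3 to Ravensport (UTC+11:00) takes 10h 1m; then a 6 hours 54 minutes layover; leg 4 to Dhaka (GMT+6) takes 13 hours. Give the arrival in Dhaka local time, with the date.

Convert departure to UTC: 11:46 + 8:00 = 19:46 UTC on May 1.
Add 9 hours and 5 minutes leg 1 → 04:51 UTC (May 2).
Add 6 hours and 40 minutes layover in Hanoi → 11:31 UTC.
Add 9 hours and 35 minutes leg 2 → 21:06 UTC.
Add 3 hours and 6 minutes layover in Nordhavn → 00:12 UTC (May 3).
Add 10 hours 1 minute leg 3 → 10:13 UTC.
Add 6 hours and 54 minutes layover in Ravensport → 17:07 UTC.
Add 13 hours leg 4 → 06:07 UTC (May 4).
Dhaka is UTC+6:00, so local arrival = 06:07 + 6:00 = 12:07 on May 4.

12:07 on May 4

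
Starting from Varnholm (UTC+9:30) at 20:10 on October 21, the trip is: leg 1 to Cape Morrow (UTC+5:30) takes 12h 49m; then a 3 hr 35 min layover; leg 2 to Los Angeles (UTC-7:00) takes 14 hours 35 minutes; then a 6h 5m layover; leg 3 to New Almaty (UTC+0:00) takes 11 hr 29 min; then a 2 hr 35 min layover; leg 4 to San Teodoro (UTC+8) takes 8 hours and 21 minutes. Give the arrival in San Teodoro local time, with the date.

Convert departure to UTC: 20:10 − 9:30 = 10:40 UTC on Oct 21.
Add 12 hours 49 minutes leg 1 → 23:29 UTC.
Add 3 hours and 35 minutes layover in Cape Morrow → 03:04 UTC (Oct 22).
Add 14 hours and 35 minutes leg 2 → 17:39 UTC.
Add 6 hours 5 minutes layover in Los Angeles → 23:44 UTC.
Add 11 hours and 29 minutes leg 3 → 11:13 UTC (Oct 23).
Add 2 hours and 35 minutes layover in New Almaty → 13:48 UTC.
Add 8 hours and 21 minutes leg 4 → 22:09 UTC.
San Teodoro is UTC+8:00, so local arrival = 22:09 + 8:00 = 06:09 on Oct 24.

06:09 on October 24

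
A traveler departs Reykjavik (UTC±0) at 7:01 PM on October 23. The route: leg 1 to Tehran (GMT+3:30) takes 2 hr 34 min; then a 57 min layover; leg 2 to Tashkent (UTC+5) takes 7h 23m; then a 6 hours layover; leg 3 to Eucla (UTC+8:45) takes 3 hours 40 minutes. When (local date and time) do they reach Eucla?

Reykjavik is at UTC+0, so departure is already 7:01 PM UTC on Oct 23.
Add 2 hours and 34 minutes leg 1 → 9:35 PM UTC.
Add 57 minutes layover in Tehran → 10:32 PM UTC.
Add 7 hours and 23 minutes leg 2 → 5:55 AM UTC (Oct 24).
Add 6 hours layover in Tashkent → 11:55 AM UTC.
Add 3 hours 40 minutes leg 3 → 3:35 PM UTC.
Eucla is UTC+8:45, so local arrival = 3:35 PM + 8:45 = 12:20 AM on Oct 25.

12:20 AM on Oct 25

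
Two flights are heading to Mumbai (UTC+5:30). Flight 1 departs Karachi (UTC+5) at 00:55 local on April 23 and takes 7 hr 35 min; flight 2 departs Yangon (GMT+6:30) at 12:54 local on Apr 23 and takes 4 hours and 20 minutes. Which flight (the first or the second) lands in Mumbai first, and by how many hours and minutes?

the first, by 7 hours 14 minutes

Flight 1 in UTC: 00:55 − 5:00 = 19:55 on Apr 22.
+7 hours 35 minutes → arrive 03:30 UTC on Apr 23.
Flight 2 in UTC: 12:54 − 6:30 = 06:24 on Apr 23.
+4 hours 20 minutes → arrive 10:44 UTC on Apr 23.
Flight 1 lands earlier by 7 hours 14 minutes.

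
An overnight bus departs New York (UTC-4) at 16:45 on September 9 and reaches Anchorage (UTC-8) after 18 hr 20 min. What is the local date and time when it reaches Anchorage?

Convert departure to UTC: 16:45 + 4:00 = 20:45 UTC on Sep 9.
Add 18 hours and 20 minutes travel time → 15:05 UTC (Sep 10).
Anchorage is UTC−8:00, so local arrival = 15:05 − 8:00 = 07:05 on Sep 10.

07:05 on September 10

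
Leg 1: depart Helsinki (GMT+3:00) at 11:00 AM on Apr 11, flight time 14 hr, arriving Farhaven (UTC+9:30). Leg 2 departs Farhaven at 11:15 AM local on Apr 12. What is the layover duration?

Convert departure to UTC: 11:00 AM − 3:00 = 8:00 AM UTC on Apr 11.
Add 14 hours flight time → 10:00 PM UTC.
Farhaven is UTC+9:30, so local arrival = 10:00 PM + 9:30 = 7:30 AM on Apr 12.
Layover = 11:15 AM − 7:30 AM = 3 hours 45 minutes.

3 hours 45 minutes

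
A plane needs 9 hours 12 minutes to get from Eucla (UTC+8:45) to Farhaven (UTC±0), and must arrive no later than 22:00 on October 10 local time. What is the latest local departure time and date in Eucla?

21:33 on October 10

Target arrival is already UTC: 22:00 on Oct 10.
Subtract 9 hours and 12 minutes → departure 12:48 UTC on Oct 10.
Eucla is UTC+8:45: 12:48 + 8:45 = 21:33 on Oct 10.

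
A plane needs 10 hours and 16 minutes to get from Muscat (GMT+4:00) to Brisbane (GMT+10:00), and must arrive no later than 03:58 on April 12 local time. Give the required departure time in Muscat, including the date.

11:42 on April 11

Target arrival in UTC: 03:58 − 10:00 = 17:58 on Apr 11.
Subtract 10 hours 16 minutes → departure 07:42 UTC on Apr 11.
Muscat is UTC+4:00: 07:42 + 4:00 = 11:42 on Apr 11.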